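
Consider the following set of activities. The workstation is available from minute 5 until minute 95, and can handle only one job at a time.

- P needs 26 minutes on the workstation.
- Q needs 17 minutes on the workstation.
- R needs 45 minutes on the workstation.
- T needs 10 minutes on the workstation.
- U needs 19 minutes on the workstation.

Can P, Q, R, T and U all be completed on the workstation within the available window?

The workstation window is 95 − 5 = 90 minutes.
Running back to back, the jobs need 26 + 17 + 45 + 10 + 19 = 117 minutes on the workstation.
Since 117 > 90, they cannot all fit.

No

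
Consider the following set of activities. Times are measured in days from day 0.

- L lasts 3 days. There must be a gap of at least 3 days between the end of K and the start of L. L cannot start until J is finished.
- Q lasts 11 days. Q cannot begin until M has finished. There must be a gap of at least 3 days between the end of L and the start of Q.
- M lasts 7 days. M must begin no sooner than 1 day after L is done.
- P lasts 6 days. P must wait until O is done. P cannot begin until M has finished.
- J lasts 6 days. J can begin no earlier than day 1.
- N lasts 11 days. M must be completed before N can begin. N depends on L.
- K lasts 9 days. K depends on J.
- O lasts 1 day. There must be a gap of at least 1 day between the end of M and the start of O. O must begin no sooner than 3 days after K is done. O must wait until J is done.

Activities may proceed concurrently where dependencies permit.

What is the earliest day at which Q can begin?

J waits on its own release at day 1, so it starts at day 1 and finishes at 1 + 6 = day 7.
After J (finishes day 7), K can start at day 7 and finishes at day 16.
L has to wait for K (finishes day 16, plus 3-day gap → day 19); J (finishes day 7). The latest of these is day 19, so L runs day 19 to 19 + 3 = day 22.
M waits on L (finishes day 22, plus 1-day gap → day 23), so it starts at day 23 and finishes at 23 + 7 = day 30.
Q waits on M (finishes day 30); L (finishes day 22, plus 3-day gap → day 25). The latest of these is day 30, which is the earliest Q can start.

30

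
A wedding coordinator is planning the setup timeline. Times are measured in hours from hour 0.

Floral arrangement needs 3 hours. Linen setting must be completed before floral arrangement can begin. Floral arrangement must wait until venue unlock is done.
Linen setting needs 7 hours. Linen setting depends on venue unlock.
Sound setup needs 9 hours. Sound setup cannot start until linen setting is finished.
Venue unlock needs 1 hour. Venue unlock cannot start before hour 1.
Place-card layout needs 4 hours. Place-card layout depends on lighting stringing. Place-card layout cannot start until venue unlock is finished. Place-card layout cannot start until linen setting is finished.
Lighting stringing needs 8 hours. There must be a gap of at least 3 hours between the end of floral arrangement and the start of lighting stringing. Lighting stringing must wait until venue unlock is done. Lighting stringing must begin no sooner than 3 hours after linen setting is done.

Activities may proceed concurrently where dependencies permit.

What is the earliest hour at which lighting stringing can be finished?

Venue unlock cannot begin until its own release at hour 1. It runs from hour 1 to 1 + 1 = hour 2.
After venue unlock (finishes hour 2), linen setting can start at hour 2 and finishes at hour 9.
Floral arrangement needs all of linen setting (finishes hour 9); venue unlock (finishes hour 2). That puts its earliest start at hour 9; it finishes at 9 + 3 = hour 12.
Lighting stringing cannot start until floral arrangement (finishes hour 12, plus 3-hour gap → hour 15); venue unlock (finishes hour 2); linen setting (finishes hour 9, plus 3-hour gap → hour 12). The controlling bound is hour 15, so lighting stringing finishes at 15 + 8 = hour 23.

23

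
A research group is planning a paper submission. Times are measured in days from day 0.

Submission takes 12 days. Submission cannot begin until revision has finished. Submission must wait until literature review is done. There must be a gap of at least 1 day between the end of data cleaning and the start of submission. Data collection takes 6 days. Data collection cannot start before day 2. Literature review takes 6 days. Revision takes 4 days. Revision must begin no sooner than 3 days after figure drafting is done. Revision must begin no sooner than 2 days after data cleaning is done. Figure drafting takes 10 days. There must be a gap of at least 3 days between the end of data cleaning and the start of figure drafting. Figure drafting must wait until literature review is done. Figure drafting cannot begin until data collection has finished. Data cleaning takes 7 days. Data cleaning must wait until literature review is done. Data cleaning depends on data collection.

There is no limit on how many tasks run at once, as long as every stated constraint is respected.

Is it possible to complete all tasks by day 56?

Yes

Data collection waits on its own release at day 2, so it starts at day 2 and finishes at 2 + 6 = day 8.
Literature review can start immediately at day 0; it finishes at day 6.
Data cleaning cannot start until literature review (finishes day 6); data collection (finishes day 8). The controlling bound is day 8, so data cleaning finishes at 8 + 7 = day 15.
Figure drafting has to wait for data cleaning (finishes day 15, plus 3-day gap → day 18); literature review (finishes day 6); data collection (finishes day 8). The latest of these is day 18, so figure drafting runs day 18 to 18 + 10 = day 28.
Revision has to wait for figure drafting (finishes day 28, plus 3-day gap → day 31); data cleaning (finishes day 15, plus 2-day gap → day 17). The latest of these is day 31, so revision runs day 31 to 31 + 4 = day 35.
Submission has to wait for revision (finishes day 35); literature review (finishes day 6); data cleaning (finishes day 15, plus 1-day gap → day 16). The latest of these is day 35, so submission runs day 35 to 35 + 12 = day 47.
Every task is finished by day 47, which is no later than the deadline of 56, so the schedule is feasible.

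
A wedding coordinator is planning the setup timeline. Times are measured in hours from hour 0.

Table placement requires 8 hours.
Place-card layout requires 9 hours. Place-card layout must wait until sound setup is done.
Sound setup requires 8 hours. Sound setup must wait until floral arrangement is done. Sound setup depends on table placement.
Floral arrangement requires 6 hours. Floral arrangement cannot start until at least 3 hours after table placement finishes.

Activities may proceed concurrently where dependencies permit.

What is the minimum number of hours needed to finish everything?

34

Table placement can start immediately at hour 0; it finishes at hour 8.
After table placement (finishes hour 8, plus 3-hour gap → hour 11), floral arrangement can start at hour 11 and finishes at hour 17.
Sound setup has to wait for floral arrangement (finishes hour 17); table placement (finishes hour 8). The latest of these is hour 17, so sound setup runs hour 17 to 17 + 8 = hour 25.
Place-card layout cannot begin until sound setup (finishes hour 25). It runs from hour 25 to 25 + 9 = hour 34.
All tasks are finished once the last one completes. Finish times: Table placement at 8, Floral arrangement at 17, Sound setup at 25, Place-card layout at 34. The latest is hour 34.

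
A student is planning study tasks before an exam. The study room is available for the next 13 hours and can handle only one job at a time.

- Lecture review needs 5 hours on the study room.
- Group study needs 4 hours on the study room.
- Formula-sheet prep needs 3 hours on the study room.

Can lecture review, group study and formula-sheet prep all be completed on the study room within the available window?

Yes

Running back to back, the jobs need 5 + 4 + 3 = 12 hours on the study room.
Since 12 ≤ 13, they fit within the window.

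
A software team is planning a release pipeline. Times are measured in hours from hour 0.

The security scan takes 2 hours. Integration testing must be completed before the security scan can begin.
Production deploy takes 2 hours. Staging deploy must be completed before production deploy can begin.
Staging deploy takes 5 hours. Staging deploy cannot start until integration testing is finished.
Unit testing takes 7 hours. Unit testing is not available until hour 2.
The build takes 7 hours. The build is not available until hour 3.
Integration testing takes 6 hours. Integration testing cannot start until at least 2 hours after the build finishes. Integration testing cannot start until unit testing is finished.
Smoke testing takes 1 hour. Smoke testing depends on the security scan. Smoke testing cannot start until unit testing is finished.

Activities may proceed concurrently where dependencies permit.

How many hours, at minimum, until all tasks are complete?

25

After its own release at hour 2, unit testing can start at hour 2 and finishes at hour 9.
The build waits on its own release at hour 3, so it starts at hour 3 and finishes at 3 + 7 = hour 10.
For integration testing: the build (finishes hour 10, plus 2-hour gap → hour 12); unit testing (finishes hour 9). Taking the maximum gives a start of hour 12, and it finishes at 12 + 6 = hour 18.
After integration testing (finishes hour 18), staging deploy can start at hour 18 and finishes at hour 23.
After staging deploy (finishes hour 23), production deploy can start at hour 23 and finishes at hour 25.
The security scan cannot begin until integration testing (finishes hour 18). It runs from hour 18 to 18 + 2 = hour 20.
Smoke testing needs all of the security scan (finishes hour 20); unit testing (finishes hour 9). That puts its earliest start at hour 20; it finishes at 20 + 1 = hour 21.
All tasks are finished once the last one completes. Finish times: The build at 10, Unit testing at 9, Integration testing at 18, The security scan at 20, Staging deploy at 23, Smoke testing at 21, Production deploy at 25. The latest is hour 25.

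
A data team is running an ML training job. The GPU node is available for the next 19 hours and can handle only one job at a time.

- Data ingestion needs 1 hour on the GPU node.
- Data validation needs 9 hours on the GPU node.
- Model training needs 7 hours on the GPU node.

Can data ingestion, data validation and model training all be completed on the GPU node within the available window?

Running back to back, the jobs need 1 + 9 + 7 = 17 hours on the GPU node.
Since 17 ≤ 19, they fit within the window.

Yes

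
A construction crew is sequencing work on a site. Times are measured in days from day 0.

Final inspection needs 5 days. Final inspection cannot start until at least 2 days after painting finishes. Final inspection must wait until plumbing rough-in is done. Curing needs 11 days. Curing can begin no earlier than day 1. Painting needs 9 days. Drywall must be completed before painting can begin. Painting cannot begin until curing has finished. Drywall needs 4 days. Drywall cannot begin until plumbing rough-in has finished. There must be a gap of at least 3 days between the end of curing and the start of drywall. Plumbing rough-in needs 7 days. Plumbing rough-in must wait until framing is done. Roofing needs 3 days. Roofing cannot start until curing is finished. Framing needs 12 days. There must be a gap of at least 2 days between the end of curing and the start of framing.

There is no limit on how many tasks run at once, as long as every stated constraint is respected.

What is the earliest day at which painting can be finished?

46

Curing waits on its own release at day 1, so it starts at day 1 and finishes at 1 + 11 = day 12.
After curing (finishes day 12, plus 2-day gap → day 14), framing can start at day 14 and finishes at day 26.
Plumbing rough-in cannot begin until framing (finishes day 26). It runs from day 26 to 26 + 7 = day 33.
Drywall needs all of plumbing rough-in (finishes day 33); curing (finishes day 12, plus 3-day gap → day 15). That puts its earliest start at day 33; it finishes at 33 + 4 = day 37.
Painting cannot start until drywall (finishes day 37); curing (finishes day 12). The controlling bound is day 37, so painting finishes at 37 + 9 = day 46.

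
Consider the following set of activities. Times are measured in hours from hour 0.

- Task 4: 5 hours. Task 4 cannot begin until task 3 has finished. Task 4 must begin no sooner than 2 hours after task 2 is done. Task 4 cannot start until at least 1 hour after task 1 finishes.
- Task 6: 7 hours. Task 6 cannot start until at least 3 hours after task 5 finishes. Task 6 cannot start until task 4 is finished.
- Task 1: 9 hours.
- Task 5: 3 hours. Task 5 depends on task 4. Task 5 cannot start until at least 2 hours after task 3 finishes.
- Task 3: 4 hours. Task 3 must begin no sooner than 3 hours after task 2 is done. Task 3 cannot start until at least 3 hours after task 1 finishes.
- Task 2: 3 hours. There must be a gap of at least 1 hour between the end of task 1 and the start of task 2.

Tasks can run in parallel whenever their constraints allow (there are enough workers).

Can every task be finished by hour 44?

Yes

Task 1 can start immediately at hour 0; it finishes at hour 9.
Task 2 waits on task 1 (finishes hour 9, plus 1-hour gap → hour 10), so it starts at hour 10 and finishes at 10 + 3 = hour 13.
Task 3 cannot start until task 2 (finishes hour 13, plus 3-hour gap → hour 16); task 1 (finishes hour 9, plus 3-hour gap → hour 12). The controlling bound is hour 16, so task 3 finishes at 16 + 4 = hour 20.
Task 4 cannot start until task 3 (finishes hour 20); task 2 (finishes hour 13, plus 2-hour gap → hour 15); task 1 (finishes hour 9, plus 1-hour gap → hour 10). The controlling bound is hour 20, so task 4 finishes at 20 + 5 = hour 25.
Task 5 needs all of task 4 (finishes hour 25); task 3 (finishes hour 20, plus 2-hour gap → hour 22). That puts its earliest start at hour 25; it finishes at 25 + 3 = hour 28.
Task 6 cannot start until task 5 (finishes hour 28, plus 3-hour gap → hour 31); task 4 (finishes hour 25). The controlling bound is hour 31, so task 6 finishes at 31 + 7 = hour 38.
Every task is finished by hour 38, which is no later than the deadline of 44, so the schedule is feasible.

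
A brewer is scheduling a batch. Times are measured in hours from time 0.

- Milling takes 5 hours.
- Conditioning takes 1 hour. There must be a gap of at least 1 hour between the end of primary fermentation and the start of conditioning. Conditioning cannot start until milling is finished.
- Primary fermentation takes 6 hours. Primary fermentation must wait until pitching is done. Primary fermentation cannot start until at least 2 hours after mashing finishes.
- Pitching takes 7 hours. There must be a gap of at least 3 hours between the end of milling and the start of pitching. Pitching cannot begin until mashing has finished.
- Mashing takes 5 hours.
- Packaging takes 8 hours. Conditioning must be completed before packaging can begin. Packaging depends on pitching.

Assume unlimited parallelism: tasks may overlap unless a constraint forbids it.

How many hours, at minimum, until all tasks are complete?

31

Nothing blocks mashing, so it runs from hour 0 to hour 5.
Milling has no prerequisites, so it starts at hour 0 and finishes at hour 5.
For pitching: milling (finishes hour 5, plus 3-hour gap → hour 8); mashing (finishes hour 5). Taking the maximum gives a start of hour 8, and it finishes at 8 + 7 = hour 15.
Primary fermentation needs all of pitching (finishes hour 15); mashing (finishes hour 5, plus 2-hour gap → hour 7). That puts its earliest start at hour 15; it finishes at 15 + 6 = hour 21.
For conditioning: primary fermentation (finishes hour 21, plus 1-hour gap → hour 22); milling (finishes hour 5). Taking the maximum gives a start of hour 22, and it finishes at 22 + 1 = hour 23.
For packaging: conditioning (finishes hour 23); pitching (finishes hour 15). Taking the maximum gives a start of hour 23, and it finishes at 23 + 8 = hour 31.
All tasks are finished once the last one completes. Finish times: Milling at 5, Mashing at 5, Pitching at 15, Primary fermentation at 21, Conditioning at 23, Packaging at 31. The latest is hour 31.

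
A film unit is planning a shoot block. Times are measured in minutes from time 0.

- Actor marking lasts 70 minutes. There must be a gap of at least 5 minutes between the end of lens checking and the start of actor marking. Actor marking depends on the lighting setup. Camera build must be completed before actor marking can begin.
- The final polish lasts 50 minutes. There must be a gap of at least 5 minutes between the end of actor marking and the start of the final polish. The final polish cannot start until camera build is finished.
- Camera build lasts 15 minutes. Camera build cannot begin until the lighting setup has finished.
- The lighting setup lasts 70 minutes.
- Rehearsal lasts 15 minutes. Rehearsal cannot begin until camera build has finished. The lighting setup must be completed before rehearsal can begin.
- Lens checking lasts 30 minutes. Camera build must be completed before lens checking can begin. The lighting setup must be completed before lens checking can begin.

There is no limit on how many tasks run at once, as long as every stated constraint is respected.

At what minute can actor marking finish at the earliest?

190

Nothing blocks the lighting setup, so it runs from minute 0 to minute 70.
Camera build cannot begin until the lighting setup (finishes minute 70). It runs from minute 70 to 70 + 15 = minute 85.
For lens checking: camera build (finishes minute 85); the lighting setup (finishes minute 70). Taking the maximum gives a start of minute 85, and it finishes at 85 + 30 = minute 115.
For actor marking: lens checking (finishes minute 115, plus 5-minute gap → minute 120); the lighting setup (finishes minute 70); camera build (finishes minute 85). Taking the maximum gives a start of minute 120, and it finishes at 120 + 70 = minute 190.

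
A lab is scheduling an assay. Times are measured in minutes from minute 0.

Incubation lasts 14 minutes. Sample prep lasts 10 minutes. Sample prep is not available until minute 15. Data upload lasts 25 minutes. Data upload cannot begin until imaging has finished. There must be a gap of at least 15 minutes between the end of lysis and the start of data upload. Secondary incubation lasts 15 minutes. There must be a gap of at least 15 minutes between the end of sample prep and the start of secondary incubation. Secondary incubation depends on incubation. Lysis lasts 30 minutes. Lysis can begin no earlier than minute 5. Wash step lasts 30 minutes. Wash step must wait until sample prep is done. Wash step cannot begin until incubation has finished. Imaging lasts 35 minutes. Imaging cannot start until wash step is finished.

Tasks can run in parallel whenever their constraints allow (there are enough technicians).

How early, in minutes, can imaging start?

Incubation can start immediately at minute 0; it finishes at minute 14.
Sample prep cannot begin until its own release at minute 15. It runs from minute 15 to 15 + 10 = minute 25.
Wash step has to wait for sample prep (finishes minute 25); incubation (finishes minute 14). The latest of these is minute 25, so wash step runs minute 25 to 25 + 30 = minute 55.
Imaging waits on wash step (finishes minute 55), so the earliest it can start is minute 55.

55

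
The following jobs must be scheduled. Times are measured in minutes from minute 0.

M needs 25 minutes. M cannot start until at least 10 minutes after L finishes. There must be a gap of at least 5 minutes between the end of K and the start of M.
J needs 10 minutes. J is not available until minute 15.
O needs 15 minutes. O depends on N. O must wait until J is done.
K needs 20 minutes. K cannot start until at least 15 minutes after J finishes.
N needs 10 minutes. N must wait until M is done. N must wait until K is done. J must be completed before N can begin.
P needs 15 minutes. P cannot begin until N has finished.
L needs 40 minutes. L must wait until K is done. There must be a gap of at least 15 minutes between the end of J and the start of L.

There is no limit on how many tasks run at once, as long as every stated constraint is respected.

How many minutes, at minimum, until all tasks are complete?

After its own release at minute 15, J can start at minute 15 and finishes at minute 25.
After J (finishes minute 25, plus 15-minute gap → minute 40), K can start at minute 40 and finishes at minute 60.
For L: K (finishes minute 60); J (finishes minute 25, plus 15-minute gap → minute 40). Taking the maximum gives a start of minute 60, and it finishes at 60 + 40 = minute 100.
M cannot start until L (finishes minute 100, plus 10-minute gap → minute 110); K (finishes minute 60, plus 5-minute gap → minute 65). The controlling bound is minute 110, so M finishes at 110 + 25 = minute 135.
N cannot start until M (finishes minute 135); K (finishes minute 60); J (finishes minute 25). The controlling bound is minute 135, so N finishes at 135 + 10 = minute 145.
After N (finishes minute 145), P can start at minute 145 and finishes at minute 160.
O has to wait for N (finishes minute 145); J (finishes minute 25). The latest of these is minute 145, so O runs minute 145 to 145 + 15 = minute 160.
All tasks are finished once the last one completes. Finish times: J at 25, K at 60, L at 100, M at 135, N at 145, O at 160, P at 160. The latest is minute 160.

160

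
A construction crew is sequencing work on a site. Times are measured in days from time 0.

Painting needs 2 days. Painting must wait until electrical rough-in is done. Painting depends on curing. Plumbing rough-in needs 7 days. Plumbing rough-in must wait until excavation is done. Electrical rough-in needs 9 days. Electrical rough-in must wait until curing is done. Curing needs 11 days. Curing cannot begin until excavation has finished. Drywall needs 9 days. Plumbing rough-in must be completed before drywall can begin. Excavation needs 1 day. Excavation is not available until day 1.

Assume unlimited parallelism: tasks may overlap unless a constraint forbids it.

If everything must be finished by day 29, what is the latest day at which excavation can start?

6

To finish by day 29, painting (duration 2) must start no later than day 27.
Electrical rough-in must finish before painting (must start by day 27). With a 9-day duration, electrical rough-in must start by 27 − 9 = day 18.
Curing feeds electrical rough-in (must start by day 18); painting (must start by day 27). Taking the minimum, curing must finish by day 18 and start by 18 − 11 = day 7.
Nothing follows drywall; the deadline of day 29 is its only limit. It must start by 29 − 9 = day 20.
Plumbing rough-in must finish before drywall (must start by day 20). With a 7-day duration, plumbing rough-in must start by 20 − 7 = day 13.
Excavation has several dependents: curing (must start by day 7); plumbing rough-in (must start by day 13). The earliest of those limits is day 7, so excavation must start by 7 − 1 = day 6.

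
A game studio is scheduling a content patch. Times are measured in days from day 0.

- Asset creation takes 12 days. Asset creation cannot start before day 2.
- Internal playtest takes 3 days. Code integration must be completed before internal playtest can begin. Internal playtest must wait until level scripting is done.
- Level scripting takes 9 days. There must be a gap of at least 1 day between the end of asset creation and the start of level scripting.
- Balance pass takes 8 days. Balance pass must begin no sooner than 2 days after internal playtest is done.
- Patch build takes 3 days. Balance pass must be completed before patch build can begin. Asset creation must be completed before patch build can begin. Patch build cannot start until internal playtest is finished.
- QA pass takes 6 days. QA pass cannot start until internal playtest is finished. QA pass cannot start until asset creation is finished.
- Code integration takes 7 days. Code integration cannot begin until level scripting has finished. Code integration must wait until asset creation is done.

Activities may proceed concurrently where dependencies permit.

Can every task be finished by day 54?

Asset creation cannot begin until its own release at day 2. It runs from day 2 to 2 + 12 = day 14.
Level scripting cannot begin until asset creation (finishes day 14, plus 1-day gap → day 15). It runs from day 15 to 15 + 9 = day 24.
Code integration has to wait for level scripting (finishes day 24); asset creation (finishes day 14). The latest of these is day 24, so code integration runs day 24 to 24 + 7 = day 31.
Internal playtest has to wait for code integration (finishes day 31); level scripting (finishes day 24). The latest of these is day 31, so internal playtest runs day 31 to 31 + 3 = day 34.
QA pass cannot start until internal playtest (finishes day 34); asset creation (finishes day 14). The controlling bound is day 34, so QA pass finishes at 34 + 6 = day 40.
After internal playtest (finishes day 34, plus 2-day gap → day 36), balance pass can start at day 36 and finishes at day 44.
For patch build: balance pass (finishes day 44); asset creation (finishes day 14); internal playtest (finishes day 34). Taking the maximum gives a start of day 44, and it finishes at 44 + 3 = day 47.
Every task is finished by day 47, which is no later than the deadline of 54, so the schedule is feasible.

Yes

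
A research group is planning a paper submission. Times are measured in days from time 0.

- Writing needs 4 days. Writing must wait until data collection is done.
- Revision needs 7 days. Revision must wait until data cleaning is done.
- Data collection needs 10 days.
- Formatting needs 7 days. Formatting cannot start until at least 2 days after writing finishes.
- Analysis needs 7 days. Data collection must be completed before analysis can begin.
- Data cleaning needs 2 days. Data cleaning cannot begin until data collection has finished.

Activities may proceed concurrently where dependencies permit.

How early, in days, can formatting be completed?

Nothing blocks data collection, so it runs from day 0 to day 10.
After data collection (finishes day 10), writing can start at day 10 and finishes at day 14.
Formatting cannot begin until writing (finishes day 14, plus 2-day gap → day 16). It runs from day 16 to 16 + 7 = day 23.

23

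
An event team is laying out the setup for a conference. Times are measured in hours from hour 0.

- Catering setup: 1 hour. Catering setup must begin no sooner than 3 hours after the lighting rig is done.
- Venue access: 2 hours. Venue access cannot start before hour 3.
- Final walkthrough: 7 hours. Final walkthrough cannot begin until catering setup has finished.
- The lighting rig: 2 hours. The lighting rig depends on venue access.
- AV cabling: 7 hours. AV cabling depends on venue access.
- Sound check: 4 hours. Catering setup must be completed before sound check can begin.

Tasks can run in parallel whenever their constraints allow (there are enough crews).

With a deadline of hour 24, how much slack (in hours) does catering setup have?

Venue access waits on its own release at hour 3, so it starts at hour 3 and finishes at 3 + 2 = hour 5.
The lighting rig cannot begin until venue access (finishes hour 5). It runs from hour 5 to 5 + 2 = hour 7.
Catering setup cannot begin until the lighting rig (finishes hour 7, plus 3-hour gap → hour 10). It runs from hour 10 to 10 + 1 = hour 11.

Working backward from the deadline:
To finish by hour 24, sound check (duration 4) must start no later than hour 20.
To finish by hour 24, final walkthrough (duration 7) must start no later than hour 17.
Catering setup must finish in time for sound check (must start by hour 20); final walkthrough (must start by hour 17). The tightest is hour 17, so catering setup must start by 17 − 1 = hour 16.
So catering setup can start as early as hour 10 and as late as hour 16, giving 16 − 10 = 6 hours of slack.

6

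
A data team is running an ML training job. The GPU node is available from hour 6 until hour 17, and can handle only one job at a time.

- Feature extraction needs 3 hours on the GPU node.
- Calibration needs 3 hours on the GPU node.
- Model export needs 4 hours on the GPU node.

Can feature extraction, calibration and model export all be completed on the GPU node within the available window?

The GPU node window is 17 − 6 = 11 hours.
Running back to back, the jobs need 3 + 3 + 4 = 10 hours on the GPU node.
Since 10 ≤ 11, they fit within the window.

Yes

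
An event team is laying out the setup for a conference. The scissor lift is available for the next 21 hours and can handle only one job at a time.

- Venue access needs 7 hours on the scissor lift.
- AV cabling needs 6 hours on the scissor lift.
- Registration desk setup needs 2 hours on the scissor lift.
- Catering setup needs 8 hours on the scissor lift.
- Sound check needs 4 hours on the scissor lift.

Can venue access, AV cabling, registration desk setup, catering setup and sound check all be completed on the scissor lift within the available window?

Running back to back, the jobs need 7 + 6 + 2 + 8 + 4 = 27 hours on the scissor lift.
Since 27 > 21, they cannot all fit.

No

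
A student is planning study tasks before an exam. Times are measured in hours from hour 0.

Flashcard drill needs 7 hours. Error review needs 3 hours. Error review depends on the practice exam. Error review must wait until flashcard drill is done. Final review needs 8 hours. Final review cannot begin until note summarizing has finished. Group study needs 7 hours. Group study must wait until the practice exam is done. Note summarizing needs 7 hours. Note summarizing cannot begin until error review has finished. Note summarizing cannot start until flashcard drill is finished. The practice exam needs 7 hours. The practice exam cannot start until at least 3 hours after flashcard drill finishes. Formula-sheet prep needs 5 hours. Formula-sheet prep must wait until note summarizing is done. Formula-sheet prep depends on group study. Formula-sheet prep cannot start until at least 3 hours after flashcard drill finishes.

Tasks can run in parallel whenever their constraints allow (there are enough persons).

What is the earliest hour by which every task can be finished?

35

Flashcard drill has no prerequisites, so it starts at hour 0 and finishes at hour 7.
The practice exam cannot begin until flashcard drill (finishes hour 7, plus 3-hour gap → hour 10). It runs from hour 10 to 10 + 7 = hour 17.
Group study waits on the practice exam (finishes hour 17), so it starts at hour 17 and finishes at 17 + 7 = hour 24.
Error review needs all of the practice exam (finishes hour 17); flashcard drill (finishes hour 7). That puts its earliest start at hour 17; it finishes at 17 + 3 = hour 20.
For note summarizing: error review (finishes hour 20); flashcard drill (finishes hour 7). Taking the maximum gives a start of hour 20, and it finishes at 20 + 7 = hour 27.
Final review cannot begin until note summarizing (finishes hour 27). It runs from hour 27 to 27 + 8 = hour 35.
Formula-sheet prep has to wait for note summarizing (finishes hour 27); group study (finishes hour 24); flashcard drill (finishes hour 7, plus 3-hour gap → hour 10). The latest of these is hour 27, so formula-sheet prep runs hour 27 to 27 + 5 = hour 32.
All tasks are finished once the last one completes. Finish times: Flashcard drill at 7, The practice exam at 17, Error review at 20, Group study at 24, Note summarizing at 27, Formula-sheet prep at 32, Final review at 35. The latest is hour 35.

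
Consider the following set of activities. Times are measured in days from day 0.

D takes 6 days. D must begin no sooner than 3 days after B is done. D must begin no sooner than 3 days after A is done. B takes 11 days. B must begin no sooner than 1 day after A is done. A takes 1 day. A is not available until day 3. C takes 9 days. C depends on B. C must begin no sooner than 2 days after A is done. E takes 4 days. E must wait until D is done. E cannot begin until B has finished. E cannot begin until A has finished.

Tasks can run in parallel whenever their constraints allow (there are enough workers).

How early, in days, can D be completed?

25

A cannot begin until its own release at day 3. It runs from day 3 to 3 + 1 = day 4.
B cannot begin until A (finishes day 4, plus 1-day gap → day 5). It runs from day 5 to 5 + 11 = day 16.
D needs all of B (finishes day 16, plus 3-day gap → day 19); A (finishes day 4, plus 3-day gap → day 7). That puts its earliest start at day 19; it finishes at 19 + 6 = day 25.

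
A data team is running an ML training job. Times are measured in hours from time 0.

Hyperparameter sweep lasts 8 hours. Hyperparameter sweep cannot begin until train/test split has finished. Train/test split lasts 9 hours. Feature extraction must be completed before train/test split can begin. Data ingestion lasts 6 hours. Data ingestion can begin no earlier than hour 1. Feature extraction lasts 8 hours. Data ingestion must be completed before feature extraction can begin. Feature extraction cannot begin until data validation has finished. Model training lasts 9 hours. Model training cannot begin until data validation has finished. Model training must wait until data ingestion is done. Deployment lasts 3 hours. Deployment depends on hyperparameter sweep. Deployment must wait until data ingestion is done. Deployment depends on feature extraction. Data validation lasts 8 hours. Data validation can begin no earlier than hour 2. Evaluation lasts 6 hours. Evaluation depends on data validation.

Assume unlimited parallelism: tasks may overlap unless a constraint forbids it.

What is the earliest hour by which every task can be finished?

38

After its own release at hour 2, data validation can start at hour 2 and finishes at hour 10.
Evaluation waits on data validation (finishes hour 10), so it starts at hour 10 and finishes at 10 + 6 = hour 16.
Data ingestion waits on its own release at hour 1, so it starts at hour 1 and finishes at 1 + 6 = hour 7.
Model training has to wait for data validation (finishes hour 10); data ingestion (finishes hour 7). The latest of these is hour 10, so model training runs hour 10 to 10 + 9 = hour 19.
Feature extraction needs all of data ingestion (finishes hour 7); data validation (finishes hour 10). That puts its earliest start at hour 10; it finishes at 10 + 8 = hour 18.
Train/test split cannot begin until feature extraction (finishes hour 18). It runs from hour 18 to 18 + 9 = hour 27.
After train/test split (finishes hour 27), hyperparameter sweep can start at hour 27 and finishes at hour 35.
Deployment cannot start until hyperparameter sweep (finishes hour 35); data ingestion (finishes hour 7); feature extraction (finishes hour 18). The controlling bound is hour 35, so deployment finishes at 35 + 3 = hour 38.
All tasks are finished once the last one completes. Finish times: Data ingestion at 7, Data validation at 10, Feature extraction at 18, Train/test split at 27, Hyperparameter sweep at 35, Model training at 19, Evaluation at 16, Deployment at 38. The latest is hour 38.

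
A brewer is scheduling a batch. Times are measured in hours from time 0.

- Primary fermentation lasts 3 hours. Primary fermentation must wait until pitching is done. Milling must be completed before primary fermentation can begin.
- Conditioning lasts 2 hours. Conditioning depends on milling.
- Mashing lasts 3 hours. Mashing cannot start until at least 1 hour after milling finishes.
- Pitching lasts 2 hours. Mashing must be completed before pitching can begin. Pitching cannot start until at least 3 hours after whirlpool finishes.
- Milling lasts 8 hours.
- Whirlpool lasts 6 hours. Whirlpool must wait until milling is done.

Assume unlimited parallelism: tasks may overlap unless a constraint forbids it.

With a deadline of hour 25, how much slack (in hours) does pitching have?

Nothing blocks milling, so it runs from hour 0 to hour 8.
Whirlpool waits on milling (finishes hour 8), so it starts at hour 8 and finishes at 8 + 6 = hour 14.
Mashing waits on milling (finishes hour 8, plus 1-hour gap → hour 9), so it starts at hour 9 and finishes at 9 + 3 = hour 12.
Pitching cannot start until mashing (finishes hour 12); whirlpool (finishes hour 14, plus 3-hour gap → hour 17). The controlling bound is hour 17, so pitching finishes at 17 + 2 = hour 19.

Working backward from the deadline:
Primary fermentation has no dependents, so it just needs to finish by hour 25. Starting by 25 − 3 = hour 22 achieves that.
Since primary fermentation (must start by hour 22) depends on it, pitching must finish by hour 22. Backing off its 2-hour duration gives a latest start of hour 20.
So pitching can start as early as hour 17 and as late as hour 20, giving 20 − 17 = 3 hours of slack.

3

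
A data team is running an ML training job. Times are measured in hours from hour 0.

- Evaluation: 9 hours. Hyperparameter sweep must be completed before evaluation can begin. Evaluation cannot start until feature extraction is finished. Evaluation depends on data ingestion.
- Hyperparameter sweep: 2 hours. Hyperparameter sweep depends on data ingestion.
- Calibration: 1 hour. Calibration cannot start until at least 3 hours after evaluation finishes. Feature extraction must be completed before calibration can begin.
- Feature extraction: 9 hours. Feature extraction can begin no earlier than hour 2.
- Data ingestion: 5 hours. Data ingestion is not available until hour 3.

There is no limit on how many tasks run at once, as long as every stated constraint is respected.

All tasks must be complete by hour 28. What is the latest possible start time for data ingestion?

To finish by hour 28, calibration (duration 1) must start no later than hour 27.
Evaluation must finish before calibration (must start by hour 27, minus 3-hour gap → hour 24). With a 9-hour duration, evaluation must start by 24 − 9 = hour 15.
Hyperparameter sweep feeds into evaluation (must start by hour 15); so hyperparameter sweep must finish by hour 15 and therefore start by hour 13.
Data ingestion feeds hyperparameter sweep (must start by hour 13); evaluation (must start by hour 15). Taking the minimum, data ingestion must finish by hour 13 and start by 13 − 5 = hour 8.

8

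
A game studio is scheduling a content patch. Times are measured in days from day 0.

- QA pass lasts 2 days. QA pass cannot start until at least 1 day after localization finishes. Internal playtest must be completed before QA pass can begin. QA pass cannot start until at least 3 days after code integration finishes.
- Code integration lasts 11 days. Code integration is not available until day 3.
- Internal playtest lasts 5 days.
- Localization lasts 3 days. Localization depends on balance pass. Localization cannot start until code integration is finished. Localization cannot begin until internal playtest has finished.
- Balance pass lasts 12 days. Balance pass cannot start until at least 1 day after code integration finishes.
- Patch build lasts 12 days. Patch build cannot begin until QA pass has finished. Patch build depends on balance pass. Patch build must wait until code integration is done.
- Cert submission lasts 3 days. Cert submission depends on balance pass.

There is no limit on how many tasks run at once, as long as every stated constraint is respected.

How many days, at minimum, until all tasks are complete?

45

Internal playtest has no prerequisites, so it starts at day 0 and finishes at day 5.
After its own release at day 3, code integration can start at day 3 and finishes at day 14.
After code integration (finishes day 14, plus 1-day gap → day 15), balance pass can start at day 15 and finishes at day 27.
Cert submission cannot begin until balance pass (finishes day 27). It runs from day 27 to 27 + 3 = day 30.
Localization has to wait for balance pass (finishes day 27); code integration (finishes day 14); internal playtest (finishes day 5). The latest of these is day 27, so localization runs day 27 to 27 + 3 = day 30.
For QA pass: localization (finishes day 30, plus 1-day gap → day 31); internal playtest (finishes day 5); code integration (finishes day 14, plus 3-day gap → day 17). Taking the maximum gives a start of day 31, and it finishes at 31 + 2 = day 33.
Patch build cannot start until QA pass (finishes day 33); balance pass (finishes day 27); code integration (finishes day 14). The controlling bound is day 33, so patch build finishes at 33 + 12 = day 45.
All tasks are finished once the last one completes. Finish times: Code integration at 14, Internal playtest at 5, Balance pass at 27, Localization at 30, QA pass at 33, Cert submission at 30, Patch build at 45. The latest is day 45.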